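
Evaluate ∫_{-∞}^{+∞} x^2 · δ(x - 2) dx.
4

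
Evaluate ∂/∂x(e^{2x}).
2 e^{2 x}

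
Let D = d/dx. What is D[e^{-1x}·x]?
\left(1 - x\right) e^{- x}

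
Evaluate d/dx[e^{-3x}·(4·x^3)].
12 x^{2} \left(1 - x\right) e^{- 3 x}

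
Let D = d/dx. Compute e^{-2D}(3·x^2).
3 x^{2} - 12 x + 12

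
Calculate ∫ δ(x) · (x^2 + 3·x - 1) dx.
-1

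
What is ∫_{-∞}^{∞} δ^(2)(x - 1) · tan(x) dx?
2 \tan{\left(1 \right)} + 2 \tan^{3}{\left(1 \right)}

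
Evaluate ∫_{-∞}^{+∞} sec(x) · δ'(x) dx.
0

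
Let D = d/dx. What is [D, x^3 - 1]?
3 x^{2}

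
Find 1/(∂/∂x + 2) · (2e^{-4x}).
- e^{- 4 x}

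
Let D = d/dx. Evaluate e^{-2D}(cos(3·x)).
\cos{\left(3 x - 6 \right)}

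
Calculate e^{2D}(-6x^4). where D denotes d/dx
- 6 x^{4} - 48 x^{3} - 144 x^{2} - 192 x - 96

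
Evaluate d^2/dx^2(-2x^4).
- 24 x^{2}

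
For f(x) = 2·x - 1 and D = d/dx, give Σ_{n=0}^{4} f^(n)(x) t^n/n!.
2 t + 2 x - 1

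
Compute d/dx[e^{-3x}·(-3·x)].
3 \left(3 x - 1\right) e^{- 3 x}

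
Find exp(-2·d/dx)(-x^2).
- x^{2} + 4 x - 4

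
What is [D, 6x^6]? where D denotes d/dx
36 x^{5}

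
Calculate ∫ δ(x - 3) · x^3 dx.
27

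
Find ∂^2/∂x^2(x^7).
42 x^{5}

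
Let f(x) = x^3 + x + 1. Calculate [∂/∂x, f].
3 x^{2} + 1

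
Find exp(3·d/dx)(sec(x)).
\sec{\left(x + 3 \right)}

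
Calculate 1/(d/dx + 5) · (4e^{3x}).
\frac{e^{3 x}}{2}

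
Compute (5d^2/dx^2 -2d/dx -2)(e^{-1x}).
5 e^{- x}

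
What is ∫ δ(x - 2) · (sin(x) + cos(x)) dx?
\cos{\left(2 \right)} + \sin{\left(2 \right)}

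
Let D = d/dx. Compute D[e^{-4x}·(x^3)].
x^{2} \left(3 - 4 x\right) e^{- 4 x}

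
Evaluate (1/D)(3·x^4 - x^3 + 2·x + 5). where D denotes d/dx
\frac{3 x^{5}}{5} - \frac{x^{4}}{4} + x^{2} + 5 x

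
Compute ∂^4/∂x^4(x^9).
3024 x^{5}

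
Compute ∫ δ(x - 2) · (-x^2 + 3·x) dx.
2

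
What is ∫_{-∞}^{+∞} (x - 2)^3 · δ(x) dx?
-8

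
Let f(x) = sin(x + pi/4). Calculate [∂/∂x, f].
\cos{\left(x + \frac{\pi}{4} \right)}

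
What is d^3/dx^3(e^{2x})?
8 e^{2 x}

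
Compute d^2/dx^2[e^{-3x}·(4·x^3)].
12 x \left(3 x^{2} - 6 x + 2\right) e^{- 3 x}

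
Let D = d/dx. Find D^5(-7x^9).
- 105840 x^{4}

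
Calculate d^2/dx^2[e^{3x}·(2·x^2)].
\left(18 x^{2} + 24 x + 4\right) e^{3 x}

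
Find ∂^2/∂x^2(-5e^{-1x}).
- 5 e^{- x}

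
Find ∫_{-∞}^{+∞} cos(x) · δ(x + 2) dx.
\cos{\left(2 \right)}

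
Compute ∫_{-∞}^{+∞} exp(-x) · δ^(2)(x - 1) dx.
e^{-1}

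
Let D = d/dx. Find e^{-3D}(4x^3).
4 x^{3} - 36 x^{2} + 108 x - 108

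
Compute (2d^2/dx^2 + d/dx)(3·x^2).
6 x + 12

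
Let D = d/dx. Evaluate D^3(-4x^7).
- 840 x^{4}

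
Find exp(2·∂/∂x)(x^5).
x^{5} + 10 x^{4} + 40 x^{3} + 80 x^{2} + 80 x + 32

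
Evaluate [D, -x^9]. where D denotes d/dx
- 9 x^{8}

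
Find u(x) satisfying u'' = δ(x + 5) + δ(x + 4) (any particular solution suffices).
\frac{|x + 5|}{2} + \frac{|x + 4|}{2}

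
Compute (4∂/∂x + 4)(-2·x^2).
8 x \left(- x - 2\right)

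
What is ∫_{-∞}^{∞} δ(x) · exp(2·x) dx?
1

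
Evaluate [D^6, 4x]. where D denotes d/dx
24D^{5}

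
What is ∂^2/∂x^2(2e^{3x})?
18 e^{3 x}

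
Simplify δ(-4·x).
\frac{\delta(x)}{4}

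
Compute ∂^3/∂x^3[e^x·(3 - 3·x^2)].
3 \left(- x^{2} - 6 x - 5\right) e^{x}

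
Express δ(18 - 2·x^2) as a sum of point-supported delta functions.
\frac{\delta(x - 3) + \delta(x + 3)}{12}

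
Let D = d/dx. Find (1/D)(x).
\frac{x^{2}}{2}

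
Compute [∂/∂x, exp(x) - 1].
e^{x}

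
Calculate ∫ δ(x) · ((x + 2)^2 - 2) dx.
2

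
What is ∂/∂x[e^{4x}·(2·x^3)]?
x^{2} \left(8 x + 6\right) e^{4 x}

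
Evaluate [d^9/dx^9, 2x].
18\frac{d^{8}}{dx^{8}}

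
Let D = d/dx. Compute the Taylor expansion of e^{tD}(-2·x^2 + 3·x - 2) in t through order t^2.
- 2 t^{2} - t \left(4 x - 3\right) - 2 x^{2} + 3 x - 2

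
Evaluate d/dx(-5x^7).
- 35 x^{6}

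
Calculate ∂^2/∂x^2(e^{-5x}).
25 e^{- 5 x}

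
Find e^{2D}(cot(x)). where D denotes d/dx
\cot{\left(x + 2 \right)}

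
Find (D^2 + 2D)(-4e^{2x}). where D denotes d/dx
- 32 e^{2 x}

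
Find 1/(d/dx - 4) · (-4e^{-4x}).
\frac{e^{- 4 x}}{2}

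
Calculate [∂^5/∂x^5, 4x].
20\frac{d^{4}}{dx^{4}}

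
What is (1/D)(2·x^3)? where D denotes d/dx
\frac{x^{4}}{2}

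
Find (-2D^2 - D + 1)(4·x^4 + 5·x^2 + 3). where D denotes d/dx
4 x^{4} - 16 x^{3} - 91 x^{2} - 10 x - 17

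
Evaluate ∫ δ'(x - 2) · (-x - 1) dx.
1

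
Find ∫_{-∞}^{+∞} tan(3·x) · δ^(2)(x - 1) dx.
\frac{18 \tan{\left(3 \right)}}{\cos^{2}{\left(3 \right)}}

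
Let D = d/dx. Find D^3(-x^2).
0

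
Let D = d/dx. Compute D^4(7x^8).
11760 x^{4}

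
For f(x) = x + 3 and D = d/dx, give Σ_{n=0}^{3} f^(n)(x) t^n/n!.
t + x + 3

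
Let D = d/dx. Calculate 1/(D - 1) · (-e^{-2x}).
\frac{e^{- 2 x}}{3}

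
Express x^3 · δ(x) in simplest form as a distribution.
0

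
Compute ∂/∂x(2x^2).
4 x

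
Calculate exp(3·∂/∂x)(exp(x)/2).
\frac{e^{x + 3}}{2}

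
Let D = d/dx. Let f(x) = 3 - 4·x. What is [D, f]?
-4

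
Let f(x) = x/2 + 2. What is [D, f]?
\frac{1}{2}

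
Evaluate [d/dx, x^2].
2 x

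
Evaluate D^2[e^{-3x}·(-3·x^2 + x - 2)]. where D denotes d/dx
3 \left(- 9 x^{2} + 15 x - 10\right) e^{- 3 x}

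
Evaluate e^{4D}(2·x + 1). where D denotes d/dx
2 x + 9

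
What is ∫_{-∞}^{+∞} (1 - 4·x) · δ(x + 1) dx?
5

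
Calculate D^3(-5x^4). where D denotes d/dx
- 120 x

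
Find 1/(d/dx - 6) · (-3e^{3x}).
e^{3 x}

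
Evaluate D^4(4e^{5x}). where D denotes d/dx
2500 e^{5 x}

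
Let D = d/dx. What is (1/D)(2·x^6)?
\frac{2 x^{7}}{7}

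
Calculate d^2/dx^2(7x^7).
294 x^{5}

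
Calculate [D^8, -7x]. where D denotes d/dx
-56D^{7}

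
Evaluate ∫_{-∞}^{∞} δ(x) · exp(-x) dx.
1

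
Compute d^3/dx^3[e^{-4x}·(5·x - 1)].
16 \left(19 - 20 x\right) e^{- 4 x}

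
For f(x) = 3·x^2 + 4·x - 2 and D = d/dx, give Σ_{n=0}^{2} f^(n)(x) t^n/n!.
3 t^{2} + 2 t \left(3 x + 2\right) + 3 x^{2} + 4 x - 2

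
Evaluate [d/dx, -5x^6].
- 30 x^{5}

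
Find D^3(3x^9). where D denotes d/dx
1512 x^{6}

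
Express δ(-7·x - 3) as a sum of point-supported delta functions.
\frac{\delta(x + 3/7)}{7}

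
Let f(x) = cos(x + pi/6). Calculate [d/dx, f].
- \sin{\left(x + \frac{\pi}{6} \right)}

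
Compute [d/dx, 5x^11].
55 x^{10}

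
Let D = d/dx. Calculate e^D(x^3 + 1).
x^{3} + 3 x^{2} + 3 x + 2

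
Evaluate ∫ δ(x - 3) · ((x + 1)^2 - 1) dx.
15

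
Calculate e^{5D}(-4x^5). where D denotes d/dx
- 4 x^{5} - 100 x^{4} - 1000 x^{3} - 5000 x^{2} - 12500 x - 12500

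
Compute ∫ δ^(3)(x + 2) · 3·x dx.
0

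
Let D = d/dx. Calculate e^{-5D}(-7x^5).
- 7 x^{5} + 175 x^{4} - 1750 x^{3} + 8750 x^{2} - 21875 x + 21875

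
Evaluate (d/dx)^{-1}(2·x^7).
\frac{x^{8}}{4}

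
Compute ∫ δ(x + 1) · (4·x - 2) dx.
-6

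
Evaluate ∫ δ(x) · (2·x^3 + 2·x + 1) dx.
1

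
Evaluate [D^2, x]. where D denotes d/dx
2D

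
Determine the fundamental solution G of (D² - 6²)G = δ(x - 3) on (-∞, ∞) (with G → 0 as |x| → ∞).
-\frac{e^{-6|x - 3|}}{12}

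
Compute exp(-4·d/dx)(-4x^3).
- 4 x^{3} + 48 x^{2} - 192 x + 256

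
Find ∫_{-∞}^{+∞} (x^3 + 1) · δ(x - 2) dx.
9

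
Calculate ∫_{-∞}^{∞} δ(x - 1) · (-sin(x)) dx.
- \sin{\left(1 \right)}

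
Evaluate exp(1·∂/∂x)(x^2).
x^{2} + 2 x + 1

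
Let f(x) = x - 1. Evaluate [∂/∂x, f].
1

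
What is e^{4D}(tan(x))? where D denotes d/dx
\tan{\left(x + 4 \right)}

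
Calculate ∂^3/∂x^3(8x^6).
960 x^{3}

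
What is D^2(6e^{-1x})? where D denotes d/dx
6 e^{- x}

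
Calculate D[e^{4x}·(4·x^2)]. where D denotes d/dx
8 x \left(2 x + 1\right) e^{4 x}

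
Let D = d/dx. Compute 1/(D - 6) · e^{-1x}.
- \frac{e^{- x}}{7}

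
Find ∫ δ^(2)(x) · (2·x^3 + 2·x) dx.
0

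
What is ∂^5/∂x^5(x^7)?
2520 x^{2}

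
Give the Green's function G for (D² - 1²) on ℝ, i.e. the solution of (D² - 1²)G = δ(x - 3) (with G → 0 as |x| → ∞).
-\frac{e^{-|x - 3|}}{2}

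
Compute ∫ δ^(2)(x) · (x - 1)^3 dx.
-6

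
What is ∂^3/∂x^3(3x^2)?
0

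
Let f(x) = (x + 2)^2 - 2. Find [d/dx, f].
2 x + 4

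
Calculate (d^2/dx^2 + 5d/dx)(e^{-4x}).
- 4 e^{- 4 x}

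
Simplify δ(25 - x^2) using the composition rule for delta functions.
\frac{\delta(x - 5) + \delta(x + 5)}{10}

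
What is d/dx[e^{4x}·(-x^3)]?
x^{2} \left(- 4 x - 3\right) e^{4 x}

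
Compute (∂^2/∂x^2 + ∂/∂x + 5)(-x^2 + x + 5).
- 5 x^{2} + 3 x + 24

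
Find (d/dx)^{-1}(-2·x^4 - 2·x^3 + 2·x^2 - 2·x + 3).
- \frac{2 x^{5}}{5} - \frac{x^{4}}{2} + \frac{2 x^{3}}{3} - x^{2} + 3 x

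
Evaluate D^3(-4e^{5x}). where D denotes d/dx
- 500 e^{5 x}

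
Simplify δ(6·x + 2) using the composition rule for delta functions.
\frac{\delta(x + 1/3)}{6}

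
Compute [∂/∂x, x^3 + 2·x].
3 x^{2} + 2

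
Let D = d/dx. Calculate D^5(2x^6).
1440 x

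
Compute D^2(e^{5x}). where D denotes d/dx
25 e^{5 x}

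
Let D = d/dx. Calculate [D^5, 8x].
40D^{4}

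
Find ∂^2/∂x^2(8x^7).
336 x^{5}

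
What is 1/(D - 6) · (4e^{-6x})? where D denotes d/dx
- \frac{e^{- 6 x}}{3}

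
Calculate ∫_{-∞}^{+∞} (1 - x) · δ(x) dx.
1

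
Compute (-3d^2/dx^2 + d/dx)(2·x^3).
6 x \left(x - 6\right)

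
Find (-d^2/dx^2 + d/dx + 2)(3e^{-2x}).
- 12 e^{- 2 x}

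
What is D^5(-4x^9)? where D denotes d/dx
- 60480 x^{4}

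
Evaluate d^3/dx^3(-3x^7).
- 630 x^{4}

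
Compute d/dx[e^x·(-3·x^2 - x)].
\left(- 3 x^{2} - 7 x - 1\right) e^{x}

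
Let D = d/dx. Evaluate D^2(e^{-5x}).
25 e^{- 5 x}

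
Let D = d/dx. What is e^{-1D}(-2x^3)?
- 2 x^{3} + 6 x^{2} - 6 x + 2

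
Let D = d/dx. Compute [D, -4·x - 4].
-4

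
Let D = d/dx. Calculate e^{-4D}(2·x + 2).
2 x - 6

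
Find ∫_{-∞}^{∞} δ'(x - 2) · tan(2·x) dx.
- 2 \tan^{2}{\left(4 \right)} - 2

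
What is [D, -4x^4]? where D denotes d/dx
- 16 x^{3}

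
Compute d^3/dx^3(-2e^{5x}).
- 250 e^{5 x}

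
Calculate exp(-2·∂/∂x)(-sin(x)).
- \sin{\left(x - 2 \right)}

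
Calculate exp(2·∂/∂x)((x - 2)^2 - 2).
x^{2} - 2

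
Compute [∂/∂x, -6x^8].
- 48 x^{7}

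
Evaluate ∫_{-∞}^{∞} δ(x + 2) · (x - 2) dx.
-4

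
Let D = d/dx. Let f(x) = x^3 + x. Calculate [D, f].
3 x^{2} + 1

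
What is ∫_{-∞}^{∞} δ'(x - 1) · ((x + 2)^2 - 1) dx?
-6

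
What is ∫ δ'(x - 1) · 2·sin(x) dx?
- 2 \cos{\left(1 \right)}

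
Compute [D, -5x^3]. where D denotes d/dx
- 15 x^{2}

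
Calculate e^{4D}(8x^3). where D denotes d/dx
8 x^{3} + 96 x^{2} + 384 x + 512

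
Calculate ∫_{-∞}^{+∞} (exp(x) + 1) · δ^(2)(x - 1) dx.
e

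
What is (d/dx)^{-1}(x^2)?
\frac{x^{3}}{3}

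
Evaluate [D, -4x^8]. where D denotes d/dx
- 32 x^{7}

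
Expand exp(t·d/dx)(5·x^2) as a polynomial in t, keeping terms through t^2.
5 t^{2} + 10 t x + 5 x^{2}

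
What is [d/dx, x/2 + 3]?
\frac{1}{2}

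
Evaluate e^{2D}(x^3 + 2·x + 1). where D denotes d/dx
x^{3} + 6 x^{2} + 14 x + 13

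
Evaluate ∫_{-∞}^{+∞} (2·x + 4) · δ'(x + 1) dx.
-2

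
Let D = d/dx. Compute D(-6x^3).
- 18 x^{2}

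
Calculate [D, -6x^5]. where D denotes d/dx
- 30 x^{4}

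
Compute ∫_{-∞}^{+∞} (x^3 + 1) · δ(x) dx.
1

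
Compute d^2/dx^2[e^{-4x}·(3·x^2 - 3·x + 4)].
2 \left(24 x^{2} - 48 x + 47\right) e^{- 4 x}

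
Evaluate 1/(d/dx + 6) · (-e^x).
- \frac{e^{x}}{7}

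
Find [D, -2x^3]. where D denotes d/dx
- 6 x^{2}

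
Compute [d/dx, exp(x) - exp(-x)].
2 \cosh{\left(x \right)}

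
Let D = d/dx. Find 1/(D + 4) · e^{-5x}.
- e^{- 5 x}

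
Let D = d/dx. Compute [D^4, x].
4D^{3}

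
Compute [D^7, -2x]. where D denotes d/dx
-14D^{6}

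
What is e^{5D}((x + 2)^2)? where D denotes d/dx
x^{2} + 14 x + 49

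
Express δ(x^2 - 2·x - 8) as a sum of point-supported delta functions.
\frac{\delta(x - 4) + \delta(x + 2)}{6}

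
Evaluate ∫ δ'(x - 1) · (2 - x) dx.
1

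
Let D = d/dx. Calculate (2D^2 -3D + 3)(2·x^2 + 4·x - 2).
6 x^{2} - 10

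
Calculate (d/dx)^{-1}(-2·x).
- x^{2}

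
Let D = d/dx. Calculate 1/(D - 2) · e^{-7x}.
- \frac{e^{- 7 x}}{9}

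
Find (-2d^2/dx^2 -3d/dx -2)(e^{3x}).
- 29 e^{3 x}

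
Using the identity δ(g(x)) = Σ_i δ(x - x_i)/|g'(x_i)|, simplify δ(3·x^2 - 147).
\frac{\delta(x - 7) + \delta(x + 7)}{42}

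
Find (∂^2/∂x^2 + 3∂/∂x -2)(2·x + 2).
2 - 4 x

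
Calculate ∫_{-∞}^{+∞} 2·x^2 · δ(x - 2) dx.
8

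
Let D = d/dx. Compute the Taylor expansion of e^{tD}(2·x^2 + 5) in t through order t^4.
2 t^{2} + 4 t x + 2 x^{2} + 5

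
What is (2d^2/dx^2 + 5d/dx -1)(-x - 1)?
x - 4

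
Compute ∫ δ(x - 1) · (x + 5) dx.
6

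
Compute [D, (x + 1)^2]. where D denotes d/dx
2 x + 2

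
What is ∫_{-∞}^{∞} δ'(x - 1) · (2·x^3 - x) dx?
-5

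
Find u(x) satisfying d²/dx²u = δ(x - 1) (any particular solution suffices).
\frac{|x - 1|}{2}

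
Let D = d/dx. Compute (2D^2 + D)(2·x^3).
6 x \left(x + 4\right)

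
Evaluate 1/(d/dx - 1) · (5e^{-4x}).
- e^{- 4 x}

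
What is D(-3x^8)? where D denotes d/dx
- 24 x^{7}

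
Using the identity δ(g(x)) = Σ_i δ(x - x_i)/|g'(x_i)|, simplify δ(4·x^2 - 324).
\frac{\delta(x - 9) + \delta(x + 9)}{72}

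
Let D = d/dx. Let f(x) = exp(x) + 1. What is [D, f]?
e^{x}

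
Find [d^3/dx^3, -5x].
-15\frac{d^{2}}{dx^{2}}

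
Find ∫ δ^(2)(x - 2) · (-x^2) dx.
-2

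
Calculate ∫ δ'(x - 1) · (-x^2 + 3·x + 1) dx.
-1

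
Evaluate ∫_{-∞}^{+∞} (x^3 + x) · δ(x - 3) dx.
30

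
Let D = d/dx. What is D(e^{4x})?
4 e^{4 x}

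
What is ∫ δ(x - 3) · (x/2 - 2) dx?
- \frac{1}{2}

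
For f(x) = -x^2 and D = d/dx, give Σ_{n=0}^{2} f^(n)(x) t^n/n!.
- t^{2} - 2 t x - x^{2}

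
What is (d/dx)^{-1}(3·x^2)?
x^{3}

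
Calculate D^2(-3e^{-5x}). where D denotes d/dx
- 75 e^{- 5 x}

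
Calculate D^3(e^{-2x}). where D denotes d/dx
- 8 e^{- 2 x}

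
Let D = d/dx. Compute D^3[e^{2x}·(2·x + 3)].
16 \left(x + 3\right) e^{2 x}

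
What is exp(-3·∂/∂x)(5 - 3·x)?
14 - 3 x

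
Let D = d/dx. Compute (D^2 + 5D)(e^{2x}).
14 e^{2 x}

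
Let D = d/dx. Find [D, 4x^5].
20 x^{4}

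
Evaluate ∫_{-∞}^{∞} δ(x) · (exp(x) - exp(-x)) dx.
0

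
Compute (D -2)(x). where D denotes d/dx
1 - 2 x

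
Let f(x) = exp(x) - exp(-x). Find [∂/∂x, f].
2 \cosh{\left(x \right)}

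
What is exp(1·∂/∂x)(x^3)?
x^{3} + 3 x^{2} + 3 x + 1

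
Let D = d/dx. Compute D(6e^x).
6 e^{x}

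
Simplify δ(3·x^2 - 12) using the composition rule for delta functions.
\frac{\delta(x - 2) + \delta(x + 2)}{12}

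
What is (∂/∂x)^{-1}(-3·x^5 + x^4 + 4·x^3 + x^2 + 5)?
- \frac{x^{6}}{2} + \frac{x^{5}}{5} + x^{4} + \frac{x^{3}}{3} + 5 x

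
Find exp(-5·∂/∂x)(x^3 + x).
x^{3} - 15 x^{2} + 76 x - 130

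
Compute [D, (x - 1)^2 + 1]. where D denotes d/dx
2 x - 2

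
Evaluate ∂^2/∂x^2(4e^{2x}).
16 e^{2 x}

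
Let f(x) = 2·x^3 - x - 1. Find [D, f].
6 x^{2} - 1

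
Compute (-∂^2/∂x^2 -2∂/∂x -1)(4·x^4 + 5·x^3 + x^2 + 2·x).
- 4 x^{4} - 37 x^{3} - 79 x^{2} - 36 x - 6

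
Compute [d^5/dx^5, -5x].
-25\frac{d^{4}}{dx^{4}}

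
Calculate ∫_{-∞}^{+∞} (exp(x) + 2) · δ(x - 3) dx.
2 + e^{3}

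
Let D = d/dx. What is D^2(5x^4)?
60 x^{2}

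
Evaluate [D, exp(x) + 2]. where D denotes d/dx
e^{x}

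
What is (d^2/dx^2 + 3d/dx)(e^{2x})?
10 e^{2 x}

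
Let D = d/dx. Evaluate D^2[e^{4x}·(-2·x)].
\left(- 32 x - 16\right) e^{4 x}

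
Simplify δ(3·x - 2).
\frac{\delta(x - 2/3)}{3}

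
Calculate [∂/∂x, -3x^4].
- 12 x^{3}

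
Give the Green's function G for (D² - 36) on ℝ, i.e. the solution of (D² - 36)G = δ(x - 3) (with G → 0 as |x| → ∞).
-\frac{e^{-6|x - 3|}}{12}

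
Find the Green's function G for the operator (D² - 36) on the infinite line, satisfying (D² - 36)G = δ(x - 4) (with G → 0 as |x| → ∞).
-\frac{e^{-6|x - 4|}}{12}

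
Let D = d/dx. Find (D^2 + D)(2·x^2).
4 x + 4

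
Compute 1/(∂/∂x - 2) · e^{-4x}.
- \frac{e^{- 4 x}}{6}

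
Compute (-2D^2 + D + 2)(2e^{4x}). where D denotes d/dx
- 52 e^{4 x}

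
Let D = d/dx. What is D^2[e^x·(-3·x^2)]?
3 \left(- x^{2} - 4 x - 2\right) e^{x}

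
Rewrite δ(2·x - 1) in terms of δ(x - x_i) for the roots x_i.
\frac{\delta(x - 1/2)}{2}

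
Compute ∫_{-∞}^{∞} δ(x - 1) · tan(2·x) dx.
\tan{\left(2 \right)}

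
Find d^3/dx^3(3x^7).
630 x^{4}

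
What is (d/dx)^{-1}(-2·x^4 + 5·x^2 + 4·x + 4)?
- \frac{2 x^{5}}{5} + \frac{5 x^{3}}{3} + 2 x^{2} + 4 x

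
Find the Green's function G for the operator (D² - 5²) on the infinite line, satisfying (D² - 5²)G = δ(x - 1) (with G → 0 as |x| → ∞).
-\frac{e^{-5|x - 1|}}{10}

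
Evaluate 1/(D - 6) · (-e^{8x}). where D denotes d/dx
- \frac{e^{8 x}}{2}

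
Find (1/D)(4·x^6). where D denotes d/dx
\frac{4 x^{7}}{7}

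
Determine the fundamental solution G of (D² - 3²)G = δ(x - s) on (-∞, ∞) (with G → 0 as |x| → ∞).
-\frac{e^{-3|x-s|}}{6}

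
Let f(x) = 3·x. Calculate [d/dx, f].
3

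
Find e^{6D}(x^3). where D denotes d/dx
x^{3} + 18 x^{2} + 108 x + 216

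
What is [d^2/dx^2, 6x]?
12\frac{d}{dx}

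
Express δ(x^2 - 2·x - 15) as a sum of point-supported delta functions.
\frac{\delta(x + 3) + \delta(x - 5)}{8}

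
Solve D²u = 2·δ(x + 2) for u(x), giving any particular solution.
|x + 2|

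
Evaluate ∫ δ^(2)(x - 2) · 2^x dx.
4 \log{\left(2 \right)}^{2}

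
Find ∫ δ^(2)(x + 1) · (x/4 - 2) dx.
0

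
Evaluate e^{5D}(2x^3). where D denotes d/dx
2 x^{3} + 30 x^{2} + 150 x + 250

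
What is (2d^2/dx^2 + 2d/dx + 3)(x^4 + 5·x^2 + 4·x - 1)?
3 x^{4} + 8 x^{3} + 39 x^{2} + 32 x + 25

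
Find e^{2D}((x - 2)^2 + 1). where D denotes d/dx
x^{2} + 1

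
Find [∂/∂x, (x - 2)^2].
2 x - 4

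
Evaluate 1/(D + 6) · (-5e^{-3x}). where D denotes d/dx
- \frac{5 e^{- 3 x}}{3}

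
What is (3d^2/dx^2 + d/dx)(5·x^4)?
20 x^{2} \left(x + 9\right)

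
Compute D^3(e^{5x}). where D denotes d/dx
125 e^{5 x}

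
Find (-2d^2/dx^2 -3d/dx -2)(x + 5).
- 2 x - 13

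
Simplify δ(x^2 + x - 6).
\frac{\delta(x + 3) + \delta(x - 2)}{5}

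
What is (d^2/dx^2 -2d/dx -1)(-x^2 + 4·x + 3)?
x^{2} - 13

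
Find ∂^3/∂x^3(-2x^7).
- 420 x^{4}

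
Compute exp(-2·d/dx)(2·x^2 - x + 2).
2 x^{2} - 9 x + 12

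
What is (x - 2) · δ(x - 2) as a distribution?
0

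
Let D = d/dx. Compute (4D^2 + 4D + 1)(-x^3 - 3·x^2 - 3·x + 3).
- x^{3} - 15 x^{2} - 51 x - 33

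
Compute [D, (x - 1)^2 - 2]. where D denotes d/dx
2 x - 2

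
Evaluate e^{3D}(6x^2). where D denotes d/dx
6 x^{2} + 36 x + 54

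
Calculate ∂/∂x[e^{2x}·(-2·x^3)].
x^{2} \left(- 4 x - 6\right) e^{2 x}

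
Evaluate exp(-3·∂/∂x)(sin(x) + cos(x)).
\sqrt{2} \cos{\left(- x + \frac{\pi}{4} + 3 \right)}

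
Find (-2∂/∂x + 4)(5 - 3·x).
26 - 12 x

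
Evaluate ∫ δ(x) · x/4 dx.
0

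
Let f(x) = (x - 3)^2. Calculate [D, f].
2 x - 6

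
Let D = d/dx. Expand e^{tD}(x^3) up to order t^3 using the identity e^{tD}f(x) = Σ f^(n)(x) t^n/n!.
t^{3} + 3 t^{2} x + 3 t x^{2} + x^{3}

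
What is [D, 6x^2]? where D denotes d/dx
12 x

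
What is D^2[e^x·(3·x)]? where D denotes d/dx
3 \left(x + 2\right) e^{x}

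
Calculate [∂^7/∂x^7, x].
7\frac{d^{6}}{dx^{6}}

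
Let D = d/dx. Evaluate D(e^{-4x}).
- 4 e^{- 4 x}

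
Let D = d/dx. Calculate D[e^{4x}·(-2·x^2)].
4 x \left(- 2 x - 1\right) e^{4 x}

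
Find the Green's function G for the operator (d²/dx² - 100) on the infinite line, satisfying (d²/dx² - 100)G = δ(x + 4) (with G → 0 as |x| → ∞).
-\frac{e^{-10|x + 4|}}{20}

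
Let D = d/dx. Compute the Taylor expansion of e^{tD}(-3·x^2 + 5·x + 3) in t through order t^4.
- 3 t^{2} - t \left(6 x - 5\right) - 3 x^{2} + 5 x + 3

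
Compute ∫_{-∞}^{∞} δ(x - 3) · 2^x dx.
8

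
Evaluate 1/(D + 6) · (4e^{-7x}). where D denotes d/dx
- 4 e^{- 7 x}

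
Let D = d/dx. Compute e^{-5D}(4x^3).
4 x^{3} - 60 x^{2} + 300 x - 500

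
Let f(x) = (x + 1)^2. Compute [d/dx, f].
2 x + 2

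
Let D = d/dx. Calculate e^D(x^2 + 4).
x^{2} + 2 x + 5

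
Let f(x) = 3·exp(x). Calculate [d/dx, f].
3 e^{x}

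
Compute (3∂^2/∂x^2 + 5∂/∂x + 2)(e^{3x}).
44 e^{3 x}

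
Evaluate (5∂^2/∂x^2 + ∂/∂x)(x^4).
4 x^{2} \left(x + 15\right)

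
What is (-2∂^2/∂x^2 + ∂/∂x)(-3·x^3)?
9 x \left(4 - x\right)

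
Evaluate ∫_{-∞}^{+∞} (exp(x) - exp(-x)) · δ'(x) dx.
-2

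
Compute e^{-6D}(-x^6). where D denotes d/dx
- x^{6} + 36 x^{5} - 540 x^{4} + 4320 x^{3} - 19440 x^{2} + 46656 x - 46656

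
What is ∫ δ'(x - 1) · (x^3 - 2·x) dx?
-1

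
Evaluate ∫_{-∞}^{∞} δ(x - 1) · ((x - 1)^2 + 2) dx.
2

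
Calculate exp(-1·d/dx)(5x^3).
5 x^{3} - 15 x^{2} + 15 x - 5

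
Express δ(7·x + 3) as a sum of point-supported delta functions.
\frac{\delta(x + 3/7)}{7}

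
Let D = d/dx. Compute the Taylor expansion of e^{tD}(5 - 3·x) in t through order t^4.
- 3 t - 3 x + 5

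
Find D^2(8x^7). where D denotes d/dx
336 x^{5}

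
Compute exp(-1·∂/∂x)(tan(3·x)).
\tan{\left(3 x - 3 \right)}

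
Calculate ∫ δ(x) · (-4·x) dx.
0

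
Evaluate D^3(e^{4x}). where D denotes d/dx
64 e^{4 x}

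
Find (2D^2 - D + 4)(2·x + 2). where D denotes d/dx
8 x + 6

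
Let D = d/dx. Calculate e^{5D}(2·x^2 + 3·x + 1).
2 x^{2} + 23 x + 66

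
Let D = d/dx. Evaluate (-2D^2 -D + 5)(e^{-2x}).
- e^{- 2 x}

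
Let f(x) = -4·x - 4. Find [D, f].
-4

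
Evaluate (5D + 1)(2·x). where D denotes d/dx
2 x + 10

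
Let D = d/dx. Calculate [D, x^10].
10 x^{9}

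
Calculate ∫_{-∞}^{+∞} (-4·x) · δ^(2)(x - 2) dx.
0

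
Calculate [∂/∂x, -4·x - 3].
-4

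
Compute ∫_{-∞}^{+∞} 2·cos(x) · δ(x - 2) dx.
2 \cos{\left(2 \right)}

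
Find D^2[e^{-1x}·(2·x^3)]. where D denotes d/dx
2 x \left(x^{2} - 6 x + 6\right) e^{- x}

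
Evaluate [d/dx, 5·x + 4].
5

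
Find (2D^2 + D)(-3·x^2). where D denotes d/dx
- 6 x - 12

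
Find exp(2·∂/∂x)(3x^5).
3 x^{5} + 30 x^{4} + 120 x^{3} + 240 x^{2} + 240 x + 96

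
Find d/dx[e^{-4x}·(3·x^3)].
x^{2} \left(9 - 12 x\right) e^{- 4 x}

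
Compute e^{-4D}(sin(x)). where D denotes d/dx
\sin{\left(x - 4 \right)}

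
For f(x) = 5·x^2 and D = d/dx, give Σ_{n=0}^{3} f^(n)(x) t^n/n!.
5 t^{2} + 10 t x + 5 x^{2}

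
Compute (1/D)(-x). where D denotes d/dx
- \frac{x^{2}}{2}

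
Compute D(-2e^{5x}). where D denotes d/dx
- 10 e^{5 x}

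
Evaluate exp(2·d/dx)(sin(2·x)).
\sin{\left(2 x + 4 \right)}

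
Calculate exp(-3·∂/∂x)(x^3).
x^{3} - 9 x^{2} + 27 x - 27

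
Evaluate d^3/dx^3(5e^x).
5 e^{x}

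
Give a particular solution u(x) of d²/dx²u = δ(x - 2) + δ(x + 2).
\frac{|x - 2|}{2} + \frac{|x + 2|}{2}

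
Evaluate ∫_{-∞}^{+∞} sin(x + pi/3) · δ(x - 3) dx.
\sin{\left(\frac{\pi}{3} + 3 \right)}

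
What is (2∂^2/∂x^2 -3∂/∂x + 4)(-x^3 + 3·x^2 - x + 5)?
- 4 x^{3} + 21 x^{2} - 34 x + 35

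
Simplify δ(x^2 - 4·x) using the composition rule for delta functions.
\frac{\delta(x - 4) + \delta(x)}{4}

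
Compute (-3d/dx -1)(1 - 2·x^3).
2 x^{3} + 18 x^{2} - 1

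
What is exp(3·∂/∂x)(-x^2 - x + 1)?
- x^{2} - 7 x - 11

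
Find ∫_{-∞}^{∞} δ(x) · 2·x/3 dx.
0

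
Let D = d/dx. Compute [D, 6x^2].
12 x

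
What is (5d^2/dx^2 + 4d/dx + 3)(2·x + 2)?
6 x + 14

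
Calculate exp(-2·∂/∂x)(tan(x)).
\tan{\left(x - 2 \right)}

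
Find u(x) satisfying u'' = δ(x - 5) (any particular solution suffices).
\frac{|x - 5|}{2}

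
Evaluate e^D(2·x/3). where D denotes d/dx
\frac{2 x}{3} + \frac{2}{3}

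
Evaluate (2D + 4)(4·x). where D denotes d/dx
16 x + 8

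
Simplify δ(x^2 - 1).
\frac{\delta(x - 1) + \delta(x + 1)}{2}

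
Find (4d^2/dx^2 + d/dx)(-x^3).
3 x \left(- x - 8\right)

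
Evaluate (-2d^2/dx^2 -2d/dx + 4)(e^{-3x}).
- 8 e^{- 3 x}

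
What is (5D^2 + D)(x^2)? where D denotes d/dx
2 x + 10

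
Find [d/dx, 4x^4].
16 x^{3}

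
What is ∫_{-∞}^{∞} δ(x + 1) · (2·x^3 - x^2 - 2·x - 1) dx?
-2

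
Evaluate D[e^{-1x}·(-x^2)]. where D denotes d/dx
x \left(x - 2\right) e^{- x}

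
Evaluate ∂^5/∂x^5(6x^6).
4320 x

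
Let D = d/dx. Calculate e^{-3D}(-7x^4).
- 7 x^{4} + 84 x^{3} - 378 x^{2} + 756 x - 567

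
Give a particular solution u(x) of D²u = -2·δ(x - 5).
-|x - 5|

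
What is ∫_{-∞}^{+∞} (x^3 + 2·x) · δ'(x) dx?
-2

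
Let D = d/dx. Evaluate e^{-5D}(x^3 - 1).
x^{3} - 15 x^{2} + 75 x - 126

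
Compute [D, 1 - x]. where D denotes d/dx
-1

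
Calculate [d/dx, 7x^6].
42 x^{5}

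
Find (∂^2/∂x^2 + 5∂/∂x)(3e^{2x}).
42 e^{2 x}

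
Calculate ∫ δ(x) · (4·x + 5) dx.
5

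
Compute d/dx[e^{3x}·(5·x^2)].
5 x \left(3 x + 2\right) e^{3 x}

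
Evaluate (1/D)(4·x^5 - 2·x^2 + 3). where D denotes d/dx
\frac{2 x^{6}}{3} - \frac{2 x^{3}}{3} + 3 x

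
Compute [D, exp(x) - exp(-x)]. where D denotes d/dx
2 \cosh{\left(x \right)}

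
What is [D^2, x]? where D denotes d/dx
2D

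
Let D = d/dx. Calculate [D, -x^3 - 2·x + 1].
- 3 x^{2} - 2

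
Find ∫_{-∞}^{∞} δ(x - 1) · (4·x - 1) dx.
3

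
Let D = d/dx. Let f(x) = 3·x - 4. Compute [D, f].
3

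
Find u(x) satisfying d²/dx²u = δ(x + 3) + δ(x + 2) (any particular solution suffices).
\frac{|x + 3|}{2} + \frac{|x + 2|}{2}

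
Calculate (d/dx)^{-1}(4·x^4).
\frac{4 x^{5}}{5}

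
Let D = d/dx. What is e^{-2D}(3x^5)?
3 x^{5} - 30 x^{4} + 120 x^{3} - 240 x^{2} + 240 x - 96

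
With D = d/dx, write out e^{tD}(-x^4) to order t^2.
x^{2} \left(- 6 t^{2} - 4 t x - x^{2}\right)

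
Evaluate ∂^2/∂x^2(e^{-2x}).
4 e^{- 2 x}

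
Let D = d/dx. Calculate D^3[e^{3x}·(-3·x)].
81 \left(- x - 1\right) e^{3 x}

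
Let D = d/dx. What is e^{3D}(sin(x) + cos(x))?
\sqrt{2} \sin{\left(x + \frac{\pi}{4} + 3 \right)}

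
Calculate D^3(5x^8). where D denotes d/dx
1680 x^{5}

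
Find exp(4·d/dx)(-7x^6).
- 7 x^{6} - 168 x^{5} - 1680 x^{4} - 8960 x^{3} - 26880 x^{2} - 43008 x - 28672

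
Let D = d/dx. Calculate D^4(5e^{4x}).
1280 e^{4 x}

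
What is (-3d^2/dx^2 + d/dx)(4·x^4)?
16 x^{2} \left(x - 9\right)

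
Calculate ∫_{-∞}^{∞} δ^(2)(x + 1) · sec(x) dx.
\left(1 + 2 \tan^{2}{\left(1 \right)}\right) \sec{\left(1 \right)}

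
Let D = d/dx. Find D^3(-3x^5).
- 180 x^{2}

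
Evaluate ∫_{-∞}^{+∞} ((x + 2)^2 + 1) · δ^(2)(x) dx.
2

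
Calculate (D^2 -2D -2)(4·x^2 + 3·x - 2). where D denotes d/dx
- 8 x^{2} - 22 x + 6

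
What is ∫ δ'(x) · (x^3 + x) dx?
-1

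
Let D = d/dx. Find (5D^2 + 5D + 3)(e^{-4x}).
63 e^{- 4 x}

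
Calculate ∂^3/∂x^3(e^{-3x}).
- 27 e^{- 3 x}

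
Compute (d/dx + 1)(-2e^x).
- 4 e^{x}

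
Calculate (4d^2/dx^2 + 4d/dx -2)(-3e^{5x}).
- 354 e^{5 x}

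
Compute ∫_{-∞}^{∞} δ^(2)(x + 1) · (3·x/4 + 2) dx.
0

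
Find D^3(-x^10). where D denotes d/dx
- 720 x^{7}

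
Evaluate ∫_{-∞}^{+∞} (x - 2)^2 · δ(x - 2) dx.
0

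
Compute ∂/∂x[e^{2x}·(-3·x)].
\left(- 6 x - 3\right) e^{2 x}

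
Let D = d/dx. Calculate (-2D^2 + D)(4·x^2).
8 x - 16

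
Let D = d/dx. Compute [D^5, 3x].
15D^{4}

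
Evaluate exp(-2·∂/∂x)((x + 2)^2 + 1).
x^{2} + 1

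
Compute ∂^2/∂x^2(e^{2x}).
4 e^{2 x}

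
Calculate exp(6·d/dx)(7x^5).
7 x^{5} + 210 x^{4} + 2520 x^{3} + 15120 x^{2} + 45360 x + 54432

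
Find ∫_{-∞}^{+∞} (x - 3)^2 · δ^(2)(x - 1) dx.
2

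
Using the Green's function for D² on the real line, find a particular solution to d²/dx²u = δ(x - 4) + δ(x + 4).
\frac{|x - 4|}{2} + \frac{|x + 4|}{2}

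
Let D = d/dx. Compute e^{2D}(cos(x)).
\cos{\left(x + 2 \right)}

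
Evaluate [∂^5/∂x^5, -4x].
-20\frac{d^{4}}{dx^{4}}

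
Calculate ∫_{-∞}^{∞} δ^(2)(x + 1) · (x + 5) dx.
0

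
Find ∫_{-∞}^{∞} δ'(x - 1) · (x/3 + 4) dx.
- \frac{1}{3}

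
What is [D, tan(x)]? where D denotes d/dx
\frac{1}{\cos^{2}{\left(x \right)}}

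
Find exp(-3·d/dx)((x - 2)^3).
x^{3} - 15 x^{2} + 75 x - 125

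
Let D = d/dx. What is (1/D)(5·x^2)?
\frac{5 x^{3}}{3}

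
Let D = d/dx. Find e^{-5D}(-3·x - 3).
12 - 3 x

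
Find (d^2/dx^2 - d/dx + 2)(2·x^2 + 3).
4 x^{2} - 4 x + 10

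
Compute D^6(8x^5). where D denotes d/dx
0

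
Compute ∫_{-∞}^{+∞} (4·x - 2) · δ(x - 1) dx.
2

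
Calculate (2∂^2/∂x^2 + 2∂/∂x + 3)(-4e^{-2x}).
- 28 e^{- 2 x}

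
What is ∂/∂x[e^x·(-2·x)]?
2 \left(- x - 1\right) e^{x}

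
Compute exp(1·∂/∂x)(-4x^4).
- 4 x^{4} - 16 x^{3} - 24 x^{2} - 16 x - 4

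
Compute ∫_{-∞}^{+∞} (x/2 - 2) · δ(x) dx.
-2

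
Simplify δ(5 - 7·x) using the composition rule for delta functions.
\frac{\delta(x - 5/7)}{7}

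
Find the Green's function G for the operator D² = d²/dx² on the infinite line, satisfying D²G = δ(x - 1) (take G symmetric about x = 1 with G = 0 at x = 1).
\frac{|x - 1|}{2}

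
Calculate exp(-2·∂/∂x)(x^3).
x^{3} - 6 x^{2} + 12 x - 8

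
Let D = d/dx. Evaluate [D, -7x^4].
- 28 x^{3}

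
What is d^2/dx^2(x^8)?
56 x^{6}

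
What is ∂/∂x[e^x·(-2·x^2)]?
2 x \left(- x - 2\right) e^{x}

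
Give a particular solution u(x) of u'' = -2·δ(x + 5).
-|x + 5|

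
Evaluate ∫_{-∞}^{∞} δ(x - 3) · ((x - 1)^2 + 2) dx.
6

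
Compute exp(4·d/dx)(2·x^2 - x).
2 x^{2} + 15 x + 28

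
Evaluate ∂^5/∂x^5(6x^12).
570240 x^{7}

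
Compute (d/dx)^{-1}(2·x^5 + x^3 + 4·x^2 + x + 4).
\frac{x^{6}}{3} + \frac{x^{4}}{4} + \frac{4 x^{3}}{3} + \frac{x^{2}}{2} + 4 x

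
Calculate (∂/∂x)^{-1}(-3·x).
- \frac{3 x^{2}}{2}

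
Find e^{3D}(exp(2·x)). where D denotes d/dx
e^{2 x + 6}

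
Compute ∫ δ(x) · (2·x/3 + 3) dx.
3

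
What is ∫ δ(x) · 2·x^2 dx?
0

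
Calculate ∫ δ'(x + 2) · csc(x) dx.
\cot{\left(2 \right)} \csc{\left(2 \right)}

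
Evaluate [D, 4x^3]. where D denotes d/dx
12 x^{2}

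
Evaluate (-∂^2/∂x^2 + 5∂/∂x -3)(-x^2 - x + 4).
3 x^{2} - 7 x - 15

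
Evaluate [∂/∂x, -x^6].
- 6 x^{5}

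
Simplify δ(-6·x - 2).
\frac{\delta(x + 1/3)}{6}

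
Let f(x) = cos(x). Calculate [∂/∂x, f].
- \sin{\left(x \right)}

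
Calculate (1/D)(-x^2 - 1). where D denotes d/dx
- \frac{x^{3}}{3} - x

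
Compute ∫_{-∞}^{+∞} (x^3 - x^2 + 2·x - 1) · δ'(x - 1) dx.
-3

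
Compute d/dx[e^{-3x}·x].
\left(1 - 3 x\right) e^{- 3 x}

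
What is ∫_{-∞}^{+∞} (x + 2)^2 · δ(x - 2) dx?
16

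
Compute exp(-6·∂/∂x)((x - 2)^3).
x^{3} - 24 x^{2} + 192 x - 512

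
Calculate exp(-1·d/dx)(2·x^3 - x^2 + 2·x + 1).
2 x^{3} - 7 x^{2} + 10 x - 4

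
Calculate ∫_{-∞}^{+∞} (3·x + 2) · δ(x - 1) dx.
5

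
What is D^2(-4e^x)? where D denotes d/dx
- 4 e^{x}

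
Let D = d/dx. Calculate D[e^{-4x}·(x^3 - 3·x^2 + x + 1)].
\left(- 4 x^{3} + 15 x^{2} - 10 x - 3\right) e^{- 4 x}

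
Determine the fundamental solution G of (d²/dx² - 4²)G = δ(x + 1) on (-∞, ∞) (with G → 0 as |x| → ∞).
-\frac{e^{-4|x + 1|}}{8}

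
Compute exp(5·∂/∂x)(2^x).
2^{x + 5}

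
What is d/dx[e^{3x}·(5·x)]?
\left(15 x + 5\right) e^{3 x}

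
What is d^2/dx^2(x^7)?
42 x^{5}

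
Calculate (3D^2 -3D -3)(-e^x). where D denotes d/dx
3 e^{x}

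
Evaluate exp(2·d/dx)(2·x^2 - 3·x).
2 x^{2} + 5 x + 2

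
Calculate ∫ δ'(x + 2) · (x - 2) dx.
-1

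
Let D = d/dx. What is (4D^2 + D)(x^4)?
4 x^{2} \left(x + 12\right)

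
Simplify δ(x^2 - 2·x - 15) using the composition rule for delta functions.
\frac{\delta(x - 5) + \delta(x + 3)}{8}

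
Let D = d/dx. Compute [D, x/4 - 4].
\frac{1}{4}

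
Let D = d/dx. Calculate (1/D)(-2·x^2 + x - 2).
- \frac{2 x^{3}}{3} + \frac{x^{2}}{2} - 2 x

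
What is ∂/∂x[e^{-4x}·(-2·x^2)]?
4 x \left(2 x - 1\right) e^{- 4 x}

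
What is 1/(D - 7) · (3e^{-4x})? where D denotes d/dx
- \frac{3 e^{- 4 x}}{11}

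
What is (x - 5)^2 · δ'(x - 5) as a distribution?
0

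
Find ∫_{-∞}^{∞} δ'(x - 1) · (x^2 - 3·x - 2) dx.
1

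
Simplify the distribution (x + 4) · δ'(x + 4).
-\delta(x + 4)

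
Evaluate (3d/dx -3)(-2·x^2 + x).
6 x^{2} - 15 x + 3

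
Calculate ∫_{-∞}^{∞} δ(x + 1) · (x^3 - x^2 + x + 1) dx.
-2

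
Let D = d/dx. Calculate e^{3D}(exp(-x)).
e^{- x - 3}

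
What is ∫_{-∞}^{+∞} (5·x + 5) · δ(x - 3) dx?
20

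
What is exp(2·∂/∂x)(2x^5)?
2 x^{5} + 20 x^{4} + 80 x^{3} + 160 x^{2} + 160 x + 64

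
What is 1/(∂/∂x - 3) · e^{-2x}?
- \frac{e^{- 2 x}}{5}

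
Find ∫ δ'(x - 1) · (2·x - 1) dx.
-2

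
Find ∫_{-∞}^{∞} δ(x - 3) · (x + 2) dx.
5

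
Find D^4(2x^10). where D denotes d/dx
10080 x^{6}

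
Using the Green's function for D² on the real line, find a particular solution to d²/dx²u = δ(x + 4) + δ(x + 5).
\frac{|x + 4|}{2} + \frac{|x + 5|}{2}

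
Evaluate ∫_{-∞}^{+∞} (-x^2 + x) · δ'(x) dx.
-1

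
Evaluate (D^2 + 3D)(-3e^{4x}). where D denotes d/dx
- 84 e^{4 x}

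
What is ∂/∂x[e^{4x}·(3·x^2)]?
6 x \left(2 x + 1\right) e^{4 x}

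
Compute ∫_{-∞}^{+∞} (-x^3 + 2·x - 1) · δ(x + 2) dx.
3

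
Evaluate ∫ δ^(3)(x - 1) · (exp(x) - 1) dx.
- e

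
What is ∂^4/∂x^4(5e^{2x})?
80 e^{2 x}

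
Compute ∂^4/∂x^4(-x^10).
- 5040 x^{6}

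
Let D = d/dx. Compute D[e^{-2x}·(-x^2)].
2 x \left(x - 1\right) e^{- 2 x}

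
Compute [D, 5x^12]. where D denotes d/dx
60 x^{11}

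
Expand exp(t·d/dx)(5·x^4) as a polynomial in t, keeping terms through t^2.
5 x^{2} \left(6 t^{2} + 4 t x + x^{2}\right)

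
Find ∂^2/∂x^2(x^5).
20 x^{3}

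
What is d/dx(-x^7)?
- 7 x^{6}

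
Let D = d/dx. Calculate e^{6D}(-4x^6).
- 4 x^{6} - 144 x^{5} - 2160 x^{4} - 17280 x^{3} - 77760 x^{2} - 186624 x - 186624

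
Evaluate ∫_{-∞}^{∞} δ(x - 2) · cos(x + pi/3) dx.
\cos{\left(\frac{\pi}{3} + 2 \right)}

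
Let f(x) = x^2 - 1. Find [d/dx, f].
2 x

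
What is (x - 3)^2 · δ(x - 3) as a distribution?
0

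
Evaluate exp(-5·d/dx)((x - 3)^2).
x^{2} - 16 x + 64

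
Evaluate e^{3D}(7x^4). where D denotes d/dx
7 x^{4} + 84 x^{3} + 378 x^{2} + 756 x + 567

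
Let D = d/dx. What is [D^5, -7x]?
-35D^{4}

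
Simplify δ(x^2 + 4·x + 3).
\frac{\delta(x + 3) + \delta(x + 1)}{2}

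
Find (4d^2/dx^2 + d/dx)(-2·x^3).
6 x \left(- x - 8\right)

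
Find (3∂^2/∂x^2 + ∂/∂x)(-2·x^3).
6 x \left(- x - 6\right)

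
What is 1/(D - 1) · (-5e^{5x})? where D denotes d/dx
- \frac{5 e^{5 x}}{4}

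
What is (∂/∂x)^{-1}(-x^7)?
- \frac{x^{8}}{8}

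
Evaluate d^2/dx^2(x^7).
42 x^{5}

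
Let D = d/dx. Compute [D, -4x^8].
- 32 x^{7}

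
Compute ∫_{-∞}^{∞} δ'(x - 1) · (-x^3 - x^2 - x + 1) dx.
6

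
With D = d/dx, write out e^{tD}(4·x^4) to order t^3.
4 x \left(4 t^{3} + 6 t^{2} x + 4 t x^{2} + x^{3}\right)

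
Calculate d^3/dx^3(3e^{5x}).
375 e^{5 x}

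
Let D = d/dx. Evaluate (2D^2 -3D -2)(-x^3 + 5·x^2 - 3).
2 x^{3} - x^{2} - 42 x + 26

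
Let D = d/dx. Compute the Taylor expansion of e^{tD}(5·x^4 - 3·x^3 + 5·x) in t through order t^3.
t^{3} \left(20 x - 3\right) + 3 t^{2} x \left(10 x - 3\right) + t \left(20 x^{3} - 9 x^{2} + 5\right) + 5 x^{4} - 3 x^{3} + 5 x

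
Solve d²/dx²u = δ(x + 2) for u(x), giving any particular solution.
\frac{|x + 2|}{2}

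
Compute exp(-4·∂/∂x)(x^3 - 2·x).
x^{3} - 12 x^{2} + 46 x - 56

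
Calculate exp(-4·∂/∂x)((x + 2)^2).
x^{2} - 4 x + 4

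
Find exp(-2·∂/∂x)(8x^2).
8 x^{2} - 32 x + 32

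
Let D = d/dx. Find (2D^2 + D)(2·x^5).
10 x^{3} \left(x + 8\right)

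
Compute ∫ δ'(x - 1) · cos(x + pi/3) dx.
\sin{\left(1 + \frac{\pi}{3} \right)}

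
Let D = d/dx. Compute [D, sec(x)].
\tan{\left(x \right)} \sec{\left(x \right)}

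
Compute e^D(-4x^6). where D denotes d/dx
- 4 x^{6} - 24 x^{5} - 60 x^{4} - 80 x^{3} - 60 x^{2} - 24 x - 4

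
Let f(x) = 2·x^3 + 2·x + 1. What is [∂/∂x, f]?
6 x^{2} + 2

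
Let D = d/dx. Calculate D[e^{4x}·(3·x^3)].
x^{2} \left(12 x + 9\right) e^{4 x}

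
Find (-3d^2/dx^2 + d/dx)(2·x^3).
6 x \left(x - 6\right)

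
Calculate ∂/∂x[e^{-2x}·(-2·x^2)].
4 x \left(x - 1\right) e^{- 2 x}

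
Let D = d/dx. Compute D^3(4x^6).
480 x^{3}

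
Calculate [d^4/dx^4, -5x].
-20\frac{d^{3}}{dx^{3}}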